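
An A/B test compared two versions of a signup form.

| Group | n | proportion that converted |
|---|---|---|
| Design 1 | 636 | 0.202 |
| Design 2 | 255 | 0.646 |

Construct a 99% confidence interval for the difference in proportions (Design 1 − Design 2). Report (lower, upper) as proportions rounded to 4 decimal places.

(-0.5314, -0.3566)

SE₁ = √(p̂₁(1−p̂₁)/n₁) = √(0.2020·0.7980/636) = 0.01592; SE₂ = √(0.6460·0.3540/255) = 0.02995.
Independent samples: SE of the difference = √(SE₁² + SE₂²) = √(0.0002534464 + 0.0008970025) = 0.03392.
z* for 99% confidence is 2.576, so the margin of error is 2.576 × 0.03392 = 0.08738.
Point estimate p̂₁ − p̂₂ = 0.2020 − 0.6460 = -0.4440.
-0.4440 ± 0.08738 → (-0.5314, -0.3566).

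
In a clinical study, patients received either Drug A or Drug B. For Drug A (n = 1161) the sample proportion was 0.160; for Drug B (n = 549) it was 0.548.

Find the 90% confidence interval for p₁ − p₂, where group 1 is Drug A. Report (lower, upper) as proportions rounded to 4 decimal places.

(-0.4272, -0.3488)

Each SE is √(p̂(1−p̂)/n): √(0.1600·0.8400/1161) = 0.01076 and √(0.5480·0.4520/549) = 0.02124.
SE(p̂₁ − p̂₂) = √(SE₁² + SE₂²) = √(0.0001157776 + 0.0004511376) = 0.02381, since the two samples are independent.
At 90% confidence z* = 1.645; margin = 1.645 × 0.02381 = 0.03917.
The difference is 0.1600 − 0.5480 = -0.3880, so the interval is -0.3880 ± 0.03917 = (-0.4272, -0.3488).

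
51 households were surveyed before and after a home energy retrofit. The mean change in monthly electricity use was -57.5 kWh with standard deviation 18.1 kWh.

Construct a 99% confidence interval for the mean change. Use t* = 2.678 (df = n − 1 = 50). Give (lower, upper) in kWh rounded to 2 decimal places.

Paired design: SE = s_d/√n = 18.1/√51 = 2.5345.
t* = 2.678; margin of error = 2.678 × 2.5345 = 6.7874.
-57.5 ± 6.7874 → (-64.29, -50.71).

(-64.29, -50.71)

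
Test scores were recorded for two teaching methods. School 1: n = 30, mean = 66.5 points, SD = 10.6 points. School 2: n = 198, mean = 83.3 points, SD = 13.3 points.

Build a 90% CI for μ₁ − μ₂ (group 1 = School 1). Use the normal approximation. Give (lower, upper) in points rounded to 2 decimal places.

SE₁ = s₁/√n₁ = 10.6/√30 = 1.9353; SE₂ = 13.3/√198 = 0.9452.
Independent samples, unequal variances: SE_diff = √(SE₁² + SE₂²) = √(3.74538609 + 0.89340304) = 2.1538.
z* = 1.645, so margin of error = 1.645 × 2.1538 = 3.5430.
Difference in means = 66.5 − 83.3 = -16.8000.
-16.8000 ± 3.5430 → (-20.34, -13.26).

(-20.34, -13.26)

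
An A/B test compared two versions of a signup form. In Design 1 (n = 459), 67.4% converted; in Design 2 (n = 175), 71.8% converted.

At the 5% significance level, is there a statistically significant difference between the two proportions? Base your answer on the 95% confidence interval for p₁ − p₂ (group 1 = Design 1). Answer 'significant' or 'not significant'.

Each SE is √(p̂(1−p̂)/n): √(0.6740·0.3260/459) = 0.02188 and √(0.7180·0.2820/175) = 0.03401.
SE(p̂₁ − p̂₂) = √(SE₁² + SE₂²) = √(0.0004787344 + 0.0011566801) = 0.04044, since the two samples are independent.
At 95% confidence z* = 1.960; margin = 1.960 × 0.04044 = 0.07926.
The difference is 0.6740 − 0.7180 = -0.0440, so the interval is -0.0440 ± 0.07926 = (-0.12326, 0.03526).
The interval (-0.12326, 0.03526) contains 0, so the difference is not significant.

not significant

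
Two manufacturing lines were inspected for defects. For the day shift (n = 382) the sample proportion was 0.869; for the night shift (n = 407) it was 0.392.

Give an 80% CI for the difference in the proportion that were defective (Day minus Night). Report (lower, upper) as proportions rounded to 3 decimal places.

Each SE is √(p̂(1−p̂)/n): √(0.8690·0.1310/382) = 0.01726 and √(0.3920·0.6080/407) = 0.02420.
SE(p̂₁ − p̂₂) = √(SE₁² + SE₂²) = √(0.0002979076 + 0.00058564) = 0.02972, since the two samples are independent.
At 80% confidence z* = 1.282; margin = 1.282 × 0.02972 = 0.03810.
The difference is 0.8690 − 0.3920 = 0.4770, so the interval is 0.4770 ± 0.03810 = (0.439, 0.515).

(0.439, 0.515)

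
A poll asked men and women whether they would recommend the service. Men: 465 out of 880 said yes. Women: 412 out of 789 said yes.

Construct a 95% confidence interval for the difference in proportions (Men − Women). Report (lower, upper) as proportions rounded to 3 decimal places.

(-0.042, 0.054)

First, p̂₁ = 465/880 = 0.5284; p̂₂ = 412/789 = 0.5222.
The two standard errors are √(0.5284×0.4716/880) = 0.01683 and √(0.5222×0.4778/789) = 0.01778.
Because the samples are independent, SE_diff = √(0.01683² + 0.01778²) = 0.02448.
Using z* = 1.960 for 95%, ME = 1.960 × 0.02448 = 0.04798.
p̂₁ − p̂₂ = 0.0062; interval 0.0062 ± 0.04798 gives (-0.042, 0.054).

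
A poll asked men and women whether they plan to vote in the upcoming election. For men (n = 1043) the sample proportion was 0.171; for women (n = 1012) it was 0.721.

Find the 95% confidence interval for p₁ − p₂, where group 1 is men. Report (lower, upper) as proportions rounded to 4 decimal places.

(-0.5859, -0.5141)

The two standard errors are √(0.1710×0.8290/1043) = 0.01166 and √(0.7210×0.2790/1012) = 0.01410.
Because the samples are independent, SE_diff = √(0.01166² + 0.01410²) = 0.01830.
Using z* = 1.960 for 95%, ME = 1.960 × 0.01830 = 0.03587.
p̂₁ − p̂₂ = -0.5500; interval -0.5500 ± 0.03587 gives (-0.5859, -0.5141).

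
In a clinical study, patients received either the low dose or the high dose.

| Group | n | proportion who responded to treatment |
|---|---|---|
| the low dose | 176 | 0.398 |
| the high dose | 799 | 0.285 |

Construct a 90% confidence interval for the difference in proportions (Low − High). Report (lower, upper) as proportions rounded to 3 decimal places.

(0.047, 0.179)

The two standard errors are √(0.3980×0.6020/176) = 0.03690 and √(0.2850×0.7150/799) = 0.01597.
Because the samples are independent, SE_diff = √(0.03690² + 0.01597²) = 0.04021.
Using z* = 1.645 for 90%, ME = 1.645 × 0.04021 = 0.06615.
p̂₁ − p̂₂ = 0.1130; interval 0.1130 ± 0.06615 gives (0.047, 0.179).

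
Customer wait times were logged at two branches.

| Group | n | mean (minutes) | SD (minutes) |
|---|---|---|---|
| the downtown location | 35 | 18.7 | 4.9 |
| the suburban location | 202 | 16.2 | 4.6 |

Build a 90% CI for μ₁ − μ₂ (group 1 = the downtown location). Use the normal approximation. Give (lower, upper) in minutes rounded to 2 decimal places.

(1.04, 3.96)

SE₁ = s₁/√n₁ = 4.9/√35 = 0.8283; SE₂ = 4.6/√202 = 0.3237.
Independent samples, unequal variances: SE_diff = √(SE₁² + SE₂²) = √(0.68608089 + 0.10478169) = 0.8893.
z* = 1.645, so margin of error = 1.645 × 0.8893 = 1.4629.
Difference in means = 18.7 − 16.2 = 2.5000.
2.5000 ± 1.4629 → (1.04, 3.96).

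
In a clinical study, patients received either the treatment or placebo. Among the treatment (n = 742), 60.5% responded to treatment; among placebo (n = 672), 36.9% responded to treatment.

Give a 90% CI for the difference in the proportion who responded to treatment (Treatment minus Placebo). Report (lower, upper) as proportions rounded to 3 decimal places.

(0.193, 0.279)

The two standard errors are √(0.6050×0.3950/742) = 0.01795 and √(0.3690×0.6310/672) = 0.01861.
Because the samples are independent, SE_diff = √(0.01795² + 0.01861²) = 0.02586.
Using z* = 1.645 for 90%, ME = 1.645 × 0.02586 = 0.04254.
p̂₁ − p̂₂ = 0.2360; interval 0.2360 ± 0.04254 gives (0.193, 0.279).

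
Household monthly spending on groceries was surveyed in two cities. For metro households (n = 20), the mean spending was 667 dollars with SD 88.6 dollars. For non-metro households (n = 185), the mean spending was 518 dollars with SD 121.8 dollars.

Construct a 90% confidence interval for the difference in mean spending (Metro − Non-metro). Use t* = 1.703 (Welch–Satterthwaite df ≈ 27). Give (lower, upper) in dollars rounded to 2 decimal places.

(111.97, 186.03)

Standard errors of each mean: 88.6/√20 = 19.8116 and 121.8/√185 = 8.9549.
SE(x̄₁ − x̄₂) = √(19.8116² + 8.9549²) = 21.7414 for independent samples with unequal variances.
With t* = 1.703, the margin is 1.703 × 21.7414 = 37.0256.
x̄₁ − x̄₂ = 667 − 518 = 149.0000; the interval is 149.0000 ± 37.0256 = (111.97, 186.03).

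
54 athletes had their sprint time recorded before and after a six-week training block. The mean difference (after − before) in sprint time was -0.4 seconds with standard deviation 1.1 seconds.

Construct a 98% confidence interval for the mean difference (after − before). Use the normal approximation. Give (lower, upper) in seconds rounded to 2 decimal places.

This is a matched-pairs design, so SE = s_d/√n = 1.1/√54 = 0.1497.
Margin = 2.326 × 0.1497 = 0.3482; the interval is -0.4 ± 0.3482 = (-0.75, -0.05).

(-0.75, -0.05)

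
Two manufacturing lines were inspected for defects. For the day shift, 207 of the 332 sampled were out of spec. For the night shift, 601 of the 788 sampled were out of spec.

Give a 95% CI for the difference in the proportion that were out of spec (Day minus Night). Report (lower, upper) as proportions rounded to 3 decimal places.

(-0.199, -0.079)

p̂₁ = 207/332 = 0.6235 and p̂₂ = 601/788 = 0.7627.
SE₁ = √(p̂₁(1−p̂₁)/n₁) = √(0.6235·0.3765/332) = 0.02659; SE₂ = √(0.7627·0.2373/788) = 0.01516.
Independent samples: SE of the difference = √(SE₁² + SE₂²) = √(0.0007070281 + 0.0002298256) = 0.03061.
z* for 95% confidence is 1.960, so the margin of error is 1.960 × 0.03061 = 0.06000.
Point estimate p̂₁ − p̂₂ = 0.6235 − 0.7627 = -0.1392.
-0.1392 ± 0.06000 → (-0.199, -0.079).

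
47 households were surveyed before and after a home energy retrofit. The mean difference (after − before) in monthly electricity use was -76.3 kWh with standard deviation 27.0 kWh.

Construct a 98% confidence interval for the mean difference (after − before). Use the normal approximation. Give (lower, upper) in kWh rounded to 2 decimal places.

This is a matched-pairs design, so SE = s_d/√n = 27.0/√47 = 3.9384.
Margin = 2.326 × 3.9384 = 9.1607; the interval is -76.3 ± 9.1607 = (-85.46, -67.14).

(-85.46, -67.14)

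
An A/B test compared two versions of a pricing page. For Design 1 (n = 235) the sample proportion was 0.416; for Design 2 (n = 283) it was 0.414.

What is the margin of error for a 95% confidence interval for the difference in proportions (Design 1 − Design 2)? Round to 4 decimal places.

SE₁ = √(p̂₁(1−p̂₁)/n₁) = √(0.4160·0.5840/235) = 0.03215; SE₂ = √(0.4140·0.5860/283) = 0.02928.
Independent samples: SE of the difference = √(SE₁² + SE₂²) = √(0.0010336225 + 0.0008573184) = 0.04348.
z* for 95% confidence is 1.960, so the margin of error is 1.960 × 0.04348 = 0.08522.

0.0852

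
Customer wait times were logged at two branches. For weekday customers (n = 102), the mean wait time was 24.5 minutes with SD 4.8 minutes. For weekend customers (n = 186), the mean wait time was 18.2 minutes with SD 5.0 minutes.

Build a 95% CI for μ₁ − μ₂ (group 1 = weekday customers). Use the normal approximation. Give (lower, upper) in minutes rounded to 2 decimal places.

Per-group SEs: s₁/√n₁ = 4.8/√102 = 0.4753, s₂/√n₂ = 5.0/√186 = 0.3666.
Unpooled SE of the difference: √(0.22591009 + 0.13439556) = 0.6003.
Margin of error = z* · SE = 1.960 × 0.6003 = 1.1766.
x̄₁ − x̄₂ = 24.5 − 18.2 = 6.3000.
CI: 6.3000 ± 1.1766 = (5.12, 7.48).

(5.12, 7.48)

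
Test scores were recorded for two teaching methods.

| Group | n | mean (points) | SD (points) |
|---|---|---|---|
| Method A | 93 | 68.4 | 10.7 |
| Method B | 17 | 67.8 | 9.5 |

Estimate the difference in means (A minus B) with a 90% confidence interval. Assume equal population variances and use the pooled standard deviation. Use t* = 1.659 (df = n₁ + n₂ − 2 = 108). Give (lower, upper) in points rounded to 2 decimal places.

s_p = √[((n₁−1)s₁² + (n₂−1)s₂²)/(n₁+n₂−2)] = √[(92·10.7² + 16·9.5²)/108] = 10.5309.
SE = 10.5309·√(1/93 + 1/17) = 2.7778.
With t* = 1.659, margin = 1.659 × 2.7778 = 4.6084.
x̄₁ − x̄₂ = 68.4 − 67.8 = 0.6000; interval 0.6000 ± 4.6084 = (-4.01, 5.21).

(-4.01, 5.21)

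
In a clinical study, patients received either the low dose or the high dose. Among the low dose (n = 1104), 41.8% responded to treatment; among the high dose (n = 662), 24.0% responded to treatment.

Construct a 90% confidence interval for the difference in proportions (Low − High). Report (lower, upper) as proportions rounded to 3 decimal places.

The two standard errors are √(0.4180×0.5820/1104) = 0.01484 and √(0.2400×0.7600/662) = 0.01660.
Because the samples are independent, SE_diff = √(0.01484² + 0.01660²) = 0.02227.
Using z* = 1.645 for 90%, ME = 1.645 × 0.02227 = 0.03663.
p̂₁ − p̂₂ = 0.1780; interval 0.1780 ± 0.03663 gives (0.141, 0.215).

(0.141, 0.215)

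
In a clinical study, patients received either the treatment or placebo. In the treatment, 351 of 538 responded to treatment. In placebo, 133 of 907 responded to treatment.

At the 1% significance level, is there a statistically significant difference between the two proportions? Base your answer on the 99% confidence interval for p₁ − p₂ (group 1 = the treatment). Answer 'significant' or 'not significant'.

First, p̂₁ = 351/538 = 0.6524; p̂₂ = 133/907 = 0.1466.
The two standard errors are √(0.6524×0.3476/538) = 0.02053 and √(0.1466×0.8534/907) = 0.01174.
Because the samples are independent, SE_diff = √(0.02053² + 0.01174²) = 0.02365.
Using z* = 2.576 for 99%, ME = 2.576 × 0.02365 = 0.06092.
p̂₁ − p̂₂ = 0.5058; interval 0.5058 ± 0.06092 gives (0.44488, 0.56672).
The interval (0.44488, 0.56672) does not contain 0, so the difference is significant.

significant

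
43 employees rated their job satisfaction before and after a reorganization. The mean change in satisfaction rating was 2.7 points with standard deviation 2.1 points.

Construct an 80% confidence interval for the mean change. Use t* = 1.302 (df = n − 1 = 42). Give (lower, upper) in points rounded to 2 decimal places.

(2.28, 3.12)

Paired design: SE = s_d/√n = 2.1/√43 = 0.3202.
t* = 1.302; margin of error = 1.302 × 0.3202 = 0.4169.
2.7 ± 0.4169 → (2.28, 3.12).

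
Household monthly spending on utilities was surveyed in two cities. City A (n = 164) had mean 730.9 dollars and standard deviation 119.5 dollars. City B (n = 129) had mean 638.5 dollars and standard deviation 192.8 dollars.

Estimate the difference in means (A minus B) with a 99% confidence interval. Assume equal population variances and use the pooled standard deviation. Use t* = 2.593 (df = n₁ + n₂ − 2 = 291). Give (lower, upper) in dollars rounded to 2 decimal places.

(44.78, 140.02)

s_p = √[((n₁−1)s₁² + (n₂−1)s₂²)/(n₁+n₂−2)] = √[(163·119.5² + 128·192.8²)/291] = 156.0430.
SE = 156.0430·√(1/164 + 1/129) = 18.3637.
With t* = 2.593, margin = 2.593 × 18.3637 = 47.6171.
x̄₁ − x̄₂ = 730.9 − 638.5 = 92.4000; interval 92.4000 ± 47.6171 = (44.78, 140.02).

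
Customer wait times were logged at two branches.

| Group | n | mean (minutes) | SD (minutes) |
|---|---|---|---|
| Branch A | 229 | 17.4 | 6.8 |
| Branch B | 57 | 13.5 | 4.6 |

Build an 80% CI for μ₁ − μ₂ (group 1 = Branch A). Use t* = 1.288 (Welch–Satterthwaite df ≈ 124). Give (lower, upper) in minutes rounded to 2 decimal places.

(2.92, 4.88)

Per-group SEs: s₁/√n₁ = 6.8/√229 = 0.4494, s₂/√n₂ = 4.6/√57 = 0.6093.
Unpooled SE of the difference: √(0.20196036 + 0.37124649) = 0.7571.
Margin of error = t* · SE = 1.288 × 0.7571 = 0.9751.
x̄₁ − x̄₂ = 17.4 − 13.5 = 3.9000.
CI: 3.9000 ± 0.9751 = (2.92, 4.88).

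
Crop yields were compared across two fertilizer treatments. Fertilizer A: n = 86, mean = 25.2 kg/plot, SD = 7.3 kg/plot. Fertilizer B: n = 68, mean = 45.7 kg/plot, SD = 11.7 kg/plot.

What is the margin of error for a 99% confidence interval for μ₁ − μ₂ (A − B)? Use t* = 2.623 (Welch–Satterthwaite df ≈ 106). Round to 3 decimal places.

Per-group SEs: s₁/√n₁ = 7.3/√86 = 0.7872, s₂/√n₂ = 11.7/√68 = 1.4188.
Unpooled SE of the difference: √(0.61968384 + 2.01299344) = 1.6226.
Margin of error = t* · SE = 2.623 × 1.6226 = 4.2561.

4.256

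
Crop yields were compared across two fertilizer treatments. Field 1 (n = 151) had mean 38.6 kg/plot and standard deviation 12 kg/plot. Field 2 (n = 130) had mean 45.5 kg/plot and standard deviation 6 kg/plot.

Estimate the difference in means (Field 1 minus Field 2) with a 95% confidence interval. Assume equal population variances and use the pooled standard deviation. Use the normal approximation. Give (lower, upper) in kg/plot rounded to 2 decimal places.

s_p = √[((n₁−1)s₁² + (n₂−1)s₂²)/(n₁+n₂−2)] = √[(150·12² + 129·6²)/279] = 9.6987.
SE = 9.6987·√(1/151 + 1/130) = 1.1604.
With z* = 1.960, margin = 1.960 × 1.1604 = 2.2744.
x̄₁ − x̄₂ = 38.6 − 45.5 = -6.9000; interval -6.9000 ± 2.2744 = (-9.17, -4.63).

(-9.17, -4.63)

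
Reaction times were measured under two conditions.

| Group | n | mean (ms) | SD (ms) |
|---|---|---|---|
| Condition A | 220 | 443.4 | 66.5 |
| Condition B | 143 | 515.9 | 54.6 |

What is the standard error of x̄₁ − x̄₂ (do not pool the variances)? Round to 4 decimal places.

Standard errors of each mean: 66.5/√220 = 4.4834 and 54.6/√143 = 4.5659.
SE(x̄₁ − x̄₂) = √(4.4834² + 4.5659²) = 6.3991 for independent samples with unequal variances.

6.3991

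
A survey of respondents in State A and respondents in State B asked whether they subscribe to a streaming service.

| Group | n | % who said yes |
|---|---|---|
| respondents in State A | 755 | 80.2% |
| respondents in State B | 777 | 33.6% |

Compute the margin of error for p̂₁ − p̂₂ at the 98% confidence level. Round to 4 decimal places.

SE₁ = √(p̂₁(1−p̂₁)/n₁) = √(0.8020·0.1980/755) = 0.01450; SE₂ = √(0.3360·0.6640/777) = 0.01695.
Independent samples: SE of the difference = √(SE₁² + SE₂²) = √(0.00021025 + 0.0002873025) = 0.02231.
z* for 98% confidence is 2.326, so the margin of error is 2.326 × 0.02231 = 0.05189.

0.0519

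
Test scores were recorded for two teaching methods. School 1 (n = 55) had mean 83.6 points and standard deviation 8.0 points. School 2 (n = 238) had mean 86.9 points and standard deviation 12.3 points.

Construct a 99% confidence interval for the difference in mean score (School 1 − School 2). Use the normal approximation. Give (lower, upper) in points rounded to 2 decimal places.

SE₁ = s₁/√n₁ = 8.0/√55 = 1.0787; SE₂ = 12.3/√238 = 0.7973.
Independent samples, unequal variances: SE_diff = √(SE₁² + SE₂²) = √(1.16359369 + 0.63568729) = 1.3414.
z* = 2.576, so margin of error = 2.576 × 1.3414 = 3.4554.
Difference in means = 83.6 − 86.9 = -3.3000.
-3.3000 ± 3.4554 → (-6.76, 0.16).

(-6.76, 0.16)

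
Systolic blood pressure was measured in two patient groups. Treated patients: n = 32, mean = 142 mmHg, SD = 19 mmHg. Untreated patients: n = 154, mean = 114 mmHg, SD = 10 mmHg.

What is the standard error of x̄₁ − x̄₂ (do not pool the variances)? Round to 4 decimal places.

3.4541

SE₁ = s₁/√n₁ = 19/√32 = 3.3588; SE₂ = 10/√154 = 0.8058.
Independent samples, unequal variances: SE_diff = √(SE₁² + SE₂²) = √(11.28153744 + 0.64931364) = 3.4541.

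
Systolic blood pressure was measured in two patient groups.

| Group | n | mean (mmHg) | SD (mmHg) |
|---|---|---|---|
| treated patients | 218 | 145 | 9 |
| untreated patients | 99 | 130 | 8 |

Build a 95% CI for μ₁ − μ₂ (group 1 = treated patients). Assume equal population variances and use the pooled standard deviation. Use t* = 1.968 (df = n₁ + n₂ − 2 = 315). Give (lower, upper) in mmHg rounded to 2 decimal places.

s_p = √[((n₁−1)s₁² + (n₂−1)s₂²)/(n₁+n₂−2)] = √[(217·9² + 98·8²)/315] = 8.7012.
SE = 8.7012·√(1/218 + 1/99) = 1.0545.
With t* = 1.968, margin = 1.968 × 1.0545 = 2.0753.
x̄₁ − x̄₂ = 145 − 130 = 15.0000; interval 15.0000 ± 2.0753 = (12.92, 17.08).

(12.92, 17.08)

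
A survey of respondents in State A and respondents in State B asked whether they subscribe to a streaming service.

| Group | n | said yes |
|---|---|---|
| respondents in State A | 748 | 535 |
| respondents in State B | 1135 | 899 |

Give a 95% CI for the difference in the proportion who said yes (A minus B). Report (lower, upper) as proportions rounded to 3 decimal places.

(-0.117, -0.037)

First, p̂₁ = 535/748 = 0.7152; p̂₂ = 899/1135 = 0.7921.
The two standard errors are √(0.7152×0.2848/748) = 0.01650 and √(0.7921×0.2079/1135) = 0.01205.
Because the samples are independent, SE_diff = √(0.01650² + 0.01205²) = 0.02043.
Using z* = 1.960 for 95%, ME = 1.960 × 0.02043 = 0.04004.
p̂₁ − p̂₂ = -0.0769; interval -0.0769 ± 0.04004 gives (-0.117, -0.037).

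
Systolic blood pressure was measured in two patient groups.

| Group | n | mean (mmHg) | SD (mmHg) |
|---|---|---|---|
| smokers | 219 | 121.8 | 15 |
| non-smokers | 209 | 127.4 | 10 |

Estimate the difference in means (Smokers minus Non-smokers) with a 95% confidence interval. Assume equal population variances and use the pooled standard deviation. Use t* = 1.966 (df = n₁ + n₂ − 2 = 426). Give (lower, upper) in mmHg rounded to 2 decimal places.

(-8.03, -3.17)

s_p = √[((n₁−1)s₁² + (n₂−1)s₂²)/(n₁+n₂−2)] = √[(218·15² + 208·10²)/426] = 12.8050.
SE = 12.8050·√(1/219 + 1/209) = 1.2382.
With t* = 1.966, margin = 1.966 × 1.2382 = 2.4343.
x̄₁ − x̄₂ = 121.8 − 127.4 = -5.6000; interval -5.6000 ± 2.4343 = (-8.03, -3.17).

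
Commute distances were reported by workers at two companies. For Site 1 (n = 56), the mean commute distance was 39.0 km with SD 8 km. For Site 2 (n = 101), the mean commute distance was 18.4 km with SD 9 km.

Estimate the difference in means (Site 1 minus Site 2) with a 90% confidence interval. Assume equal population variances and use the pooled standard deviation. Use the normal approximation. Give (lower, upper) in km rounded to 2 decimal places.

Pooled variance s_p² = [55·8² + 100·9²] / (56+101−2) = 74.9677, so s_p = 8.6584.
SE_diff = s_p·√(1/n₁ + 1/n₂) = 8.6584·√(1/56 + 1/101) = 1.4426.
z* = 1.645; margin = 1.645 × 1.4426 = 2.3731.
Difference = 39.0 − 18.4 = 20.6000.
20.6000 ± 2.3731 → (18.23, 22.97).

(18.23, 22.97)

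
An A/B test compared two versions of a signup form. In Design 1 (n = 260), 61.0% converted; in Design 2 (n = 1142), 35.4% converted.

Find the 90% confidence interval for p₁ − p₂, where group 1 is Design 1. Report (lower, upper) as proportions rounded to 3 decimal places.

(0.201, 0.311)

Each SE is √(p̂(1−p̂)/n): √(0.6100·0.3900/260) = 0.03025 and √(0.3540·0.6460/1142) = 0.01415.
SE(p̂₁ − p̂₂) = √(SE₁² + SE₂²) = √(0.0009150625 + 0.0002002225) = 0.03340, since the two samples are independent.
At 90% confidence z* = 1.645; margin = 1.645 × 0.03340 = 0.05494.
The difference is 0.6100 − 0.3540 = 0.2560, so the interval is 0.2560 ± 0.05494 = (0.201, 0.311).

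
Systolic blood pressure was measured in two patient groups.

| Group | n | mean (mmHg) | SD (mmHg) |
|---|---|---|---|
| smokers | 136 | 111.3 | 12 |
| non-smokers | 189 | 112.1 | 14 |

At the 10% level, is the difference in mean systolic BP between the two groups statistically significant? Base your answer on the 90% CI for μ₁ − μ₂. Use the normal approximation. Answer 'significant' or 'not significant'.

Standard errors of each mean: 12/√136 = 1.0290 and 14/√189 = 1.0184.
SE(x̄₁ − x̄₂) = √(1.0290² + 1.0184²) = 1.4477 for independent samples with unequal variances.
With z* = 1.645, the margin is 1.645 × 1.4477 = 2.3815.
x̄₁ − x̄₂ = 111.3 − 112.1 = -0.8000; the interval is -0.8000 ± 2.3815 = (-3.1815, 1.5815).
The interval (-3.1815, 1.5815) contains 0, so the difference is not significant.

not significant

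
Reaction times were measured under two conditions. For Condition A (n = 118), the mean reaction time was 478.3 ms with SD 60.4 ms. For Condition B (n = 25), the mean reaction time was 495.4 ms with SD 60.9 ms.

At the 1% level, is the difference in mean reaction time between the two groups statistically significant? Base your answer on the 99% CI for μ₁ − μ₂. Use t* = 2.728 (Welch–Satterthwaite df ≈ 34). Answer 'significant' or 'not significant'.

not significant

Per-group SEs: s₁/√n₁ = 60.4/√118 = 5.5603, s₂/√n₂ = 60.9/√25 = 12.1800.
Unpooled SE of the difference: √(30.91693609 + 148.3524) = 13.3891.
Margin of error = t* · SE = 2.728 × 13.3891 = 36.5255.
x̄₁ − x̄₂ = 478.3 − 495.4 = -17.1000.
CI: -17.1000 ± 36.5255 = (-53.6255, 19.4255).
The interval (-53.6255, 19.4255) contains 0, so the difference is not significant.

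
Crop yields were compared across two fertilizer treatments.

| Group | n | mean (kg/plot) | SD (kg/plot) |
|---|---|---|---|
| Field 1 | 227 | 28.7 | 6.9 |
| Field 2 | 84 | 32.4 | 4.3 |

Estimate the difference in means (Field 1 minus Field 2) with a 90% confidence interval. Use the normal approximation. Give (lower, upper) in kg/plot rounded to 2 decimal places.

Per-group SEs: s₁/√n₁ = 6.9/√227 = 0.4580, s₂/√n₂ = 4.3/√84 = 0.4692.
Unpooled SE of the difference: √(0.209764 + 0.22014864) = 0.6557.
Margin of error = z* · SE = 1.645 × 0.6557 = 1.0786.
x̄₁ − x̄₂ = 28.7 − 32.4 = -3.7000.
CI: -3.7000 ± 1.0786 = (-4.78, -2.62).

(-4.78, -2.62)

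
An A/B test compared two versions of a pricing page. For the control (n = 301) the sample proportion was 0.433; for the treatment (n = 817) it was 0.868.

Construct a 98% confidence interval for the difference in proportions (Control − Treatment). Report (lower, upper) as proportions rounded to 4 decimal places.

The two standard errors are √(0.4330×0.5670/301) = 0.02856 and √(0.8680×0.1320/817) = 0.01184.
Because the samples are independent, SE_diff = √(0.02856² + 0.01184²) = 0.03092.
Using z* = 2.326 for 98%, ME = 2.326 × 0.03092 = 0.07192.
p̂₁ − p̂₂ = -0.4350; interval -0.4350 ± 0.07192 gives (-0.5069, -0.3631).

(-0.5069, -0.3631)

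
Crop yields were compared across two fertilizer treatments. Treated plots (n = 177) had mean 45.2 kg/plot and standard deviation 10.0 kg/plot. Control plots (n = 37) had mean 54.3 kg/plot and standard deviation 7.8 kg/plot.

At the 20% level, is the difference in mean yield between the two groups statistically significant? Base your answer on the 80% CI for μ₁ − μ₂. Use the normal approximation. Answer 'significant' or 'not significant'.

Per-group SEs: s₁/√n₁ = 10.0/√177 = 0.7516, s₂/√n₂ = 7.8/√37 = 1.2823.
Unpooled SE of the difference: √(0.56490256 + 1.64429329) = 1.4863.
Margin of error = z* · SE = 1.282 × 1.4863 = 1.9054.
x̄₁ − x̄₂ = 45.2 − 54.3 = -9.1000.
CI: -9.1000 ± 1.9054 = (-11.0054, -7.1946).
The interval (-11.0054, -7.1946) does not contain 0, so the difference is significant.

significant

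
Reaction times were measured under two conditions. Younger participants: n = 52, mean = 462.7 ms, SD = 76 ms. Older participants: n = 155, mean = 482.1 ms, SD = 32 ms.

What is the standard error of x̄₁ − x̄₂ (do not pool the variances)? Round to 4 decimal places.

10.8482

Standard errors of each mean: 76/√52 = 10.5393 and 32/√155 = 2.5703.
SE(x̄₁ − x̄₂) = √(10.5393² + 2.5703²) = 10.8482 for independent samples with unequal variances.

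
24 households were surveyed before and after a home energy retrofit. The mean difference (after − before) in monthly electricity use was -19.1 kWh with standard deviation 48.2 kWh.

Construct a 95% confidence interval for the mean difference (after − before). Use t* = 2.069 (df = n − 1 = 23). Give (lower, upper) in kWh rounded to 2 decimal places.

(-39.46, 1.26)

This is a matched-pairs design, so SE = s_d/√n = 48.2/√24 = 9.8388.
Margin = 2.069 × 9.8388 = 20.3565; the interval is -19.1 ± 20.3565 = (-39.46, 1.26).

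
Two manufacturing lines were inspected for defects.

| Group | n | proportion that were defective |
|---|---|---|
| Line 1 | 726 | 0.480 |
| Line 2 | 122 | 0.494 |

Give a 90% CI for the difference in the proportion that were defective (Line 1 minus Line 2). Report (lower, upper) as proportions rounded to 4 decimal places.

The two standard errors are √(0.4800×0.5200/726) = 0.01854 and √(0.4940×0.5060/122) = 0.04526.
Because the samples are independent, SE_diff = √(0.01854² + 0.04526²) = 0.04891.
Using z* = 1.645 for 90%, ME = 1.645 × 0.04891 = 0.08046.
p̂₁ − p̂₂ = -0.0140; interval -0.0140 ± 0.08046 gives (-0.0945, 0.0665).

(-0.0945, 0.0665)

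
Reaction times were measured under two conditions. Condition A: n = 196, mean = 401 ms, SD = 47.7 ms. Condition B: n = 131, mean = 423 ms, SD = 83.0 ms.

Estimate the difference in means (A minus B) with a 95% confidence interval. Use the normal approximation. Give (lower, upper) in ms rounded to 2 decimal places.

(-37.70, -6.30)

Per-group SEs: s₁/√n₁ = 47.7/√196 = 3.4071, s₂/√n₂ = 83.0/√131 = 7.2517.
Unpooled SE of the difference: √(11.60833041 + 52.58715289) = 8.0122.
Margin of error = z* · SE = 1.960 × 8.0122 = 15.7039.
x̄₁ − x̄₂ = 401 − 423 = -22.0000.
CI: -22.0000 ± 15.7039 = (-37.70, -6.30).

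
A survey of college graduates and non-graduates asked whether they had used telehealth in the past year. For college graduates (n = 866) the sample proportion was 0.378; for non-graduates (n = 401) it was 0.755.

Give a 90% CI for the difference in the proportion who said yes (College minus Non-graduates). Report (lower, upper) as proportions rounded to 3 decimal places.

Each SE is √(p̂(1−p̂)/n): √(0.3780·0.6220/866) = 0.01648 and √(0.7550·0.2450/401) = 0.02148.
SE(p̂₁ − p̂₂) = √(SE₁² + SE₂²) = √(0.0002715904 + 0.0004613904) = 0.02707, since the two samples are independent.
At 90% confidence z* = 1.645; margin = 1.645 × 0.02707 = 0.04453.
The difference is 0.3780 − 0.7550 = -0.3770, so the interval is -0.3770 ± 0.04453 = (-0.422, -0.332).

(-0.422, -0.332)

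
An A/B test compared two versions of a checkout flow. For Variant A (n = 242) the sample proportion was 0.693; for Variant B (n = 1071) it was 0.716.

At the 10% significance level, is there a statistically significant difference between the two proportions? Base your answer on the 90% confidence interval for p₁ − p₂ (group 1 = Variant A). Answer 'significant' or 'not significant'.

The two standard errors are √(0.6930×0.3070/242) = 0.02965 and √(0.7160×0.2840/1071) = 0.01378.
Because the samples are independent, SE_diff = √(0.02965² + 0.01378²) = 0.03270.
Using z* = 1.645 for 90%, ME = 1.645 × 0.03270 = 0.05379.
p̂₁ − p̂₂ = -0.0230; interval -0.0230 ± 0.05379 gives (-0.07679, 0.03079).
The interval (-0.07679, 0.03079) contains 0, so the difference is not significant.

not significant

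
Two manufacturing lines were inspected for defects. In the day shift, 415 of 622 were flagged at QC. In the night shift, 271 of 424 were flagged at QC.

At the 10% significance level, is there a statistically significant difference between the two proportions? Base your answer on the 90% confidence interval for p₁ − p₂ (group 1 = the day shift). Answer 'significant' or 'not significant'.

not significant

First, p̂₁ = 415/622 = 0.6672; p̂₂ = 271/424 = 0.6392.
The two standard errors are √(0.6672×0.3328/622) = 0.01889 and √(0.6392×0.3608/424) = 0.02332.
Because the samples are independent, SE_diff = √(0.01889² + 0.02332²) = 0.03001.
Using z* = 1.645 for 90%, ME = 1.645 × 0.03001 = 0.04937.
p̂₁ − p̂₂ = 0.0280; interval 0.0280 ± 0.04937 gives (-0.02137, 0.07737).
The interval (-0.02137, 0.07737) contains 0, so the difference is not significant.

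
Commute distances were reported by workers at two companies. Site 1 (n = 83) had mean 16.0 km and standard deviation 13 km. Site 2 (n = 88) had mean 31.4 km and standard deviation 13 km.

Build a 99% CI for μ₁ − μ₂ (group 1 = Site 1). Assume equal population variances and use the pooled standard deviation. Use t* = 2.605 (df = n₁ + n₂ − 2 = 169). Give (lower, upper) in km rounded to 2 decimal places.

Pooled variance s_p² = [82·13² + 87·13²] / (83+88−2) = 169.0000, so s_p = 13.0000.
SE_diff = s_p·√(1/n₁ + 1/n₂) = 13.0000·√(1/83 + 1/88) = 1.9891.
t* = 2.605; margin = 2.605 × 1.9891 = 5.1816.
Difference = 16.0 − 31.4 = -15.4000.
-15.4000 ± 5.1816 → (-20.58, -10.22).

(-20.58, -10.22)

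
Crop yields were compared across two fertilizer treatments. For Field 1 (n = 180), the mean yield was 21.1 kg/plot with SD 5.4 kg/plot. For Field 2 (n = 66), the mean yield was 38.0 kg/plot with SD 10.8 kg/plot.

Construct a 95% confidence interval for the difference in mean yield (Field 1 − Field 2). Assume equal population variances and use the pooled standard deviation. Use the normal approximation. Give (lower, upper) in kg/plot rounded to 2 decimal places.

s_p = √[((n₁−1)s₁² + (n₂−1)s₂²)/(n₁+n₂−2)] = √[(179·5.4² + 65·10.8²)/244] = 7.2432.
SE = 7.2432·√(1/180 + 1/66) = 1.0423.
With z* = 1.960, margin = 1.960 × 1.0423 = 2.0429.
x̄₁ − x̄₂ = 21.1 − 38.0 = -16.9000; interval -16.9000 ± 2.0429 = (-18.94, -14.86).

(-18.94, -14.86)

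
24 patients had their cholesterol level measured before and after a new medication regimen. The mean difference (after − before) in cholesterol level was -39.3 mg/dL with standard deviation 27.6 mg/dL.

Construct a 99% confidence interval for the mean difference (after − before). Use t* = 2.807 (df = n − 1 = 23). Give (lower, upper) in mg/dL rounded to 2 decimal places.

Paired design: SE = s_d/√n = 27.6/√24 = 5.6338.
t* = 2.807; margin of error = 2.807 × 5.6338 = 15.8141.
-39.3 ± 15.8141 → (-55.11, -23.49).

(-55.11, -23.49)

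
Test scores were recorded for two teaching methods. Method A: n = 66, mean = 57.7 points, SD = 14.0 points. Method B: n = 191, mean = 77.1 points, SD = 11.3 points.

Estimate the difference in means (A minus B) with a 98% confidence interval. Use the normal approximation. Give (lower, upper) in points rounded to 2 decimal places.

Per-group SEs: s₁/√n₁ = 14.0/√66 = 1.7233, s₂/√n₂ = 11.3/√191 = 0.8176.
Unpooled SE of the difference: √(2.96976289 + 0.66846976) = 1.9074.
Margin of error = z* · SE = 2.326 × 1.9074 = 4.4366.
x̄₁ − x̄₂ = 57.7 − 77.1 = -19.4000.
CI: -19.4000 ± 4.4366 = (-23.84, -14.96).

(-23.84, -14.96)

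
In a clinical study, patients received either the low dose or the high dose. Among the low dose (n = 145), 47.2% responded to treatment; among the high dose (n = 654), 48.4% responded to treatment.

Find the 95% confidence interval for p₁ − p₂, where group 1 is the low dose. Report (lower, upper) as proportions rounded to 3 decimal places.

Each SE is √(p̂(1−p̂)/n): √(0.4720·0.5280/145) = 0.04146 and √(0.4840·0.5160/654) = 0.01954.
SE(p̂₁ − p̂₂) = √(SE₁² + SE₂²) = √(0.0017189316 + 0.0003818116) = 0.04583, since the two samples are independent.
At 95% confidence z* = 1.960; margin = 1.960 × 0.04583 = 0.08983.
The difference is 0.4720 − 0.4840 = -0.0120, so the interval is -0.0120 ± 0.08983 = (-0.102, 0.078).

(-0.102, 0.078)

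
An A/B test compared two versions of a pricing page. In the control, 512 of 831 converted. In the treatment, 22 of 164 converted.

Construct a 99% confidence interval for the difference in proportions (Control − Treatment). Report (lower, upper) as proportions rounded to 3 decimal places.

First, p̂₁ = 512/831 = 0.6161; p̂₂ = 22/164 = 0.1341.
The two standard errors are √(0.6161×0.3839/831) = 0.01687 and √(0.1341×0.8659/164) = 0.02661.
Because the samples are independent, SE_diff = √(0.01687² + 0.02661²) = 0.03151.
Using z* = 2.576 for 99%, ME = 2.576 × 0.03151 = 0.08117.
p̂₁ − p̂₂ = 0.4820; interval 0.4820 ± 0.08117 gives (0.401, 0.563).

(0.401, 0.563)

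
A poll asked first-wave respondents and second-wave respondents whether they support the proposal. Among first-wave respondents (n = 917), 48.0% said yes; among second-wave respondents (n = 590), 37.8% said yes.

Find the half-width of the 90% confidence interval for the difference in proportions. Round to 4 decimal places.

Each SE is √(p̂(1−p̂)/n): √(0.4800·0.5200/917) = 0.01650 and √(0.3780·0.6220/590) = 0.01996.
SE(p̂₁ − p̂₂) = √(SE₁² + SE₂²) = √(0.00027225 + 0.0003984016) = 0.02590, since the two samples are independent.
At 90% confidence z* = 1.645; margin = 1.645 × 0.02590 = 0.04261.

0.0426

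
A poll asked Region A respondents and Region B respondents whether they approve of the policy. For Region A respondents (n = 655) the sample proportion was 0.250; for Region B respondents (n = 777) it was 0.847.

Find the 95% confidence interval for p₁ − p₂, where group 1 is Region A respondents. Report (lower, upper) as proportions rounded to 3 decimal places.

(-0.639, -0.555)

The two standard errors are √(0.2500×0.7500/655) = 0.01692 and √(0.8470×0.1530/777) = 0.01291.
Because the samples are independent, SE_diff = √(0.01692² + 0.01291²) = 0.02128.
Using z* = 1.960 for 95%, ME = 1.960 × 0.02128 = 0.04171.
p̂₁ − p̂₂ = -0.5970; interval -0.5970 ± 0.04171 gives (-0.639, -0.555).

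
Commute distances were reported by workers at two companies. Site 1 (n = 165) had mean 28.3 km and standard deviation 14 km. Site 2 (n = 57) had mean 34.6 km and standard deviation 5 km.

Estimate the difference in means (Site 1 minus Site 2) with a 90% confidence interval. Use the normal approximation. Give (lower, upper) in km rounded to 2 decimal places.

SE₁ = s₁/√n₁ = 14/√165 = 1.0899; SE₂ = 5/√57 = 0.6623.
Independent samples, unequal variances: SE_diff = √(SE₁² + SE₂²) = √(1.18788201 + 0.43864129) = 1.2754.
z* = 1.645, so margin of error = 1.645 × 1.2754 = 2.0980.
Difference in means = 28.3 − 34.6 = -6.3000.
-6.3000 ± 2.0980 → (-8.40, -4.20).

(-8.40, -4.20)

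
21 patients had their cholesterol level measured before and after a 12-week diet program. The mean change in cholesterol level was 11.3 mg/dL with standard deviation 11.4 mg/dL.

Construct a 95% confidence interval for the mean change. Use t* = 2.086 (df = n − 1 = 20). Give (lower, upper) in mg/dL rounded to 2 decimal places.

(6.11, 16.49)

Paired design: SE = s_d/√n = 11.4/√21 = 2.4877.
t* = 2.086; margin of error = 2.086 × 2.4877 = 5.1893.
11.3 ± 5.1893 → (6.11, 16.49).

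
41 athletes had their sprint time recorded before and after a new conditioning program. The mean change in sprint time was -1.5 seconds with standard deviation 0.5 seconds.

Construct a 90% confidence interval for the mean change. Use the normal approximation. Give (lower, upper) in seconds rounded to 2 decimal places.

(-1.63, -1.37)

Paired design: SE = s_d/√n = 0.5/√41 = 0.0781.
z* = 1.645; margin of error = 1.645 × 0.0781 = 0.1285.
-1.5 ± 0.1285 → (-1.63, -1.37).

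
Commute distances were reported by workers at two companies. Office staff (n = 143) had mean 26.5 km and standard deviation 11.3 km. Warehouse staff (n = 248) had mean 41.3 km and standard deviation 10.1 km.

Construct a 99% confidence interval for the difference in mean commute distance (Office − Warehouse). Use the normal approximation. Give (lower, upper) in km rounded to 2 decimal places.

Standard errors of each mean: 11.3/√143 = 0.9450 and 10.1/√248 = 0.6414.
SE(x̄₁ − x̄₂) = √(0.9450² + 0.6414²) = 1.1421 for independent samples with unequal variances.
With z* = 2.576, the margin is 2.576 × 1.1421 = 2.9420.
x̄₁ − x̄₂ = 26.5 − 41.3 = -14.8000; the interval is -14.8000 ± 2.9420 = (-17.74, -11.86).

(-17.74, -11.86)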